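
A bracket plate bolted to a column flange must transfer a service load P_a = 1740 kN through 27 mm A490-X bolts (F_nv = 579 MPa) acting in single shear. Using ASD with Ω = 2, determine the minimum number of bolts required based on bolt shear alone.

A_b = π·27²/4 = 572.6 mm².
Per-bolt allowable strength R_n/Ω = 579 × 572.6 × 1 / 1000 / 2 = 165.8 kN.
n ≥ 1740 / 165.8 = 10.5 → use 11 bolts.

11 bolts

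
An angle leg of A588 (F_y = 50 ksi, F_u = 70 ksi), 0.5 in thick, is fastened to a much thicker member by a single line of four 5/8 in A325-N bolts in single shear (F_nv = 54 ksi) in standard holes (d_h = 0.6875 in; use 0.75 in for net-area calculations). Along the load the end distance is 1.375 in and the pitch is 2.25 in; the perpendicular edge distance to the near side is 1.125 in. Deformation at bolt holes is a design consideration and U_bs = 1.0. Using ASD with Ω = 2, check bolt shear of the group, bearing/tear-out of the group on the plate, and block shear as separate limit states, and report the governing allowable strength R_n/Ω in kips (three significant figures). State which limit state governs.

Bolt shear: A_b = π·0.625²/4 = 0.3068 in²; R_n = 54 × 0.3068 × 4 × 1 = 66.27 kips → 66.27 / 2 = 33.1 kips.
Bearing: edge l_c = 1.031, r_n = 43.31 kips; interior l_c = 1.562, r_n = 52.5 kips; R_n = 43.31 + 3·52.5 = 200.8 kips → 100 kips.
Block shear: A_gv = 4.062, A_nv = 2.75, A_nt = 0.375 in²; R_n = min(0.6F_uA_nv, 0.6F_yA_gv) + U_bs·F_u·A_nt = 141.8 kips → 70.9 kips.
Bolt shear governs: 33.1 kips.

33.1 kips (bolt shear governs)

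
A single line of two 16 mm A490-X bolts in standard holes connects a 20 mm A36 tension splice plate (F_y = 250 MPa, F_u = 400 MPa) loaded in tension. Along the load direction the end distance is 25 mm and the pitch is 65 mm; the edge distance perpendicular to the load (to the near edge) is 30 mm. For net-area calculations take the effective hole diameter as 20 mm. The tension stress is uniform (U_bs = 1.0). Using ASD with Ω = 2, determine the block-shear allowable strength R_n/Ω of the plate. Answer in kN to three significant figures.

Shear plane L_v = 25 + 1·65 = 90 mm; A_gv = 90 × 20 = 1800 mm².
A_nv = (90 − 1.5·20) × 20 = 1200 mm².
A_nt = (30 − 0.5·20) × 20 = 400 mm².
0.6 F_u A_nv = 288 kN; 0.6 F_y A_gv = 270 kN → shear yielding governs the shear term.
R_n = 270 + 1.0 × 400 × 400 / 1000 = 430 kN.
Allowable strength R_n/Ω = 430 / 2 = 215 kN.

215 kN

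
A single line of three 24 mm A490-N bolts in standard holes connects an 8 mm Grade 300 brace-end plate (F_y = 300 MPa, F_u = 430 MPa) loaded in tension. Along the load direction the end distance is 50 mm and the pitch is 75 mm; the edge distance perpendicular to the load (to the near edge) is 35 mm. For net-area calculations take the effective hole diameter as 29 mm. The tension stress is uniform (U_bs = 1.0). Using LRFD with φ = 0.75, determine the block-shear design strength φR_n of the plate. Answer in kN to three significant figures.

Shear plane L_v = 50 + 2·75 = 200 mm; A_gv = 200 × 8 = 1600 mm².
A_nv = (200 − 2.5·29) × 8 = 1020 mm².
A_nt = (35 − 0.5·29) × 8 = 164 mm².
0.6 F_u A_nv = 263.2 kN; 0.6 F_y A_gv = 288 kN → shear rupture governs the shear term.
R_n = 263.2 + 1.0 × 430 × 164 / 1000 = 333.7 kN.
Design strength φR_n = 0.75 × 333.7 = 250 kN.

250 kN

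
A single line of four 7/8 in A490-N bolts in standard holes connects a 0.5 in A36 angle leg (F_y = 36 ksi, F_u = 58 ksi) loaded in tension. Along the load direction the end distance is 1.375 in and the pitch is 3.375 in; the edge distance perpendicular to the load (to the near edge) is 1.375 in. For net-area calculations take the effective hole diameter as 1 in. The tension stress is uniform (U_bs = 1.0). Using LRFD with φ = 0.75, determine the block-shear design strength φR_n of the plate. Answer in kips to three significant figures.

Shear plane L_v = 1.375 + 3·3.375 = 11.5 in; A_gv = 11.5 × 0.5 = 5.75 in².
A_nv = (11.5 − 3.5·1) × 0.5 = 4 in².
A_nt = (1.375 − 0.5·1) × 0.5 = 0.4375 in².
0.6 F_u A_nv = 139.2 kips; 0.6 F_y A_gv = 124.2 kips → shear yielding governs the shear term.
R_n = 124.2 + 1.0 × 58 × 0.4375 = 149.6 kips.
Design strength φR_n = 0.75 × 149.6 = 112 kips.

112 kips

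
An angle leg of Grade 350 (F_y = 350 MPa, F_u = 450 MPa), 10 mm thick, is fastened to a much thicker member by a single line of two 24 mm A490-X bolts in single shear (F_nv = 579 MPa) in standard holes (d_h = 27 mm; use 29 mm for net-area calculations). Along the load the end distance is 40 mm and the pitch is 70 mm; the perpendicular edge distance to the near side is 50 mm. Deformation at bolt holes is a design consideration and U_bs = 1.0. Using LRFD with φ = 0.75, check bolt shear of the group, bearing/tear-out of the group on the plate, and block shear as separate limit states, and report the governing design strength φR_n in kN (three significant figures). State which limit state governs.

Bolt shear: A_b = π·24²/4 = 452.4 mm²; R_n = 579 × 452.4 × 2 × 1 / 1000 = 523.9 kN → 0.75 × 523.9 = 393 kN.
Bearing: edge l_c = 26.5, r_n = 143.1 kN; interior l_c = 43, r_n = 232.2 kN; R_n = 143.1 + 1·232.2 = 375.3 kN → 281 kN.
Block shear: A_gv = 1100, A_nv = 665, A_nt = 355 mm²; R_n = min(0.6F_uA_nv, 0.6F_yA_gv) + U_bs·F_u·A_nt = 339.3 kN → 254 kN.
Block shear governs: 254 kN.

254 kN (block shear governs)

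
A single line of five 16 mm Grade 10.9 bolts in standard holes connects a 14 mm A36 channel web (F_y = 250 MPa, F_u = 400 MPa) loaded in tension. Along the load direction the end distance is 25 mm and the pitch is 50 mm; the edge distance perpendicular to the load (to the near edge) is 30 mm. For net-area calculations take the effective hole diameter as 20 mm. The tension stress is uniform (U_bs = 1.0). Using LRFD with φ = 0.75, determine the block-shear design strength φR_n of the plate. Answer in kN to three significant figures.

Shear plane L_v = 25 + 4·50 = 225 mm; A_gv = 225 × 14 = 3150 mm².
A_nv = (225 − 4.5·20) × 14 = 1890 mm².
A_nt = (30 − 0.5·20) × 14 = 280 mm².
0.6 F_u A_nv = 453.6 kN; 0.6 F_y A_gv = 472.5 kN → shear rupture governs the shear term.
R_n = 453.6 + 1.0 × 400 × 280 / 1000 = 565.6 kN.
Design strength φR_n = 0.75 × 565.6 = 424 kN.

424 kN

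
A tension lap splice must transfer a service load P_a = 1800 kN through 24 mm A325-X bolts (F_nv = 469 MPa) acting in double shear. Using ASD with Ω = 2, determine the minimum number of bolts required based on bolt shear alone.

9 bolts

A_b = π·24²/4 = 452.4 mm².
Per-bolt allowable strength R_n/Ω = 469 × 452.4 × 2 / 1000 / 2 = 212.2 kN.
n ≥ 1800 / 212.2 = 8.484 → use 9 bolts.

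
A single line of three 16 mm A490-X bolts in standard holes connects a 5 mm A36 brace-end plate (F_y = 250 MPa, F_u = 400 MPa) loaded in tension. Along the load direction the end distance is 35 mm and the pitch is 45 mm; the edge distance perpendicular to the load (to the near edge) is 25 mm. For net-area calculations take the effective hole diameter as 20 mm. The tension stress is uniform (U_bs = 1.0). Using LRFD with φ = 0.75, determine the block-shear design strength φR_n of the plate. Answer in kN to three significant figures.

90 kN

Shear plane L_v = 35 + 2·45 = 125 mm; A_gv = 125 × 5 = 625 mm².
A_nv = (125 − 2.5·20) × 5 = 375 mm².
A_nt = (25 − 0.5·20) × 5 = 75 mm².
0.6 F_u A_nv = 90 kN; 0.6 F_y A_gv = 93.75 kN → shear rupture governs the shear term.
R_n = 90 + 1.0 × 400 × 75 / 1000 = 120 kN.
Design strength φR_n = 0.75 × 120 = 90 kN.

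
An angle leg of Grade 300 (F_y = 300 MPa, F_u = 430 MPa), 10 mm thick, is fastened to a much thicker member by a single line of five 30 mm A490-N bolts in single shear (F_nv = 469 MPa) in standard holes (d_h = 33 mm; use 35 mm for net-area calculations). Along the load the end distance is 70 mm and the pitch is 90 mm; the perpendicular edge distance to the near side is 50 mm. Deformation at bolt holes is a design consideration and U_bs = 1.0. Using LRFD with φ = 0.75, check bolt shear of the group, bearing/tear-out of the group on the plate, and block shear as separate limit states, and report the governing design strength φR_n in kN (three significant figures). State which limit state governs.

632 kN (block shear governs)

Bolt shear: A_b = π·30²/4 = 706.9 mm²; R_n = 469 × 706.9 × 5 × 1 / 1000 = 1658 kN → 0.75 × 1658 = 1240 kN.
Bearing: edge l_c = 53.5, r_n = 276.1 kN; interior l_c = 57, r_n = 294.1 kN; R_n = 276.1 + 4·294.1 = 1453 kN → 1090 kN.
Block shear: A_gv = 4300, A_nv = 2725, A_nt = 325 mm²; R_n = min(0.6F_uA_nv, 0.6F_yA_gv) + U_bs·F_u·A_nt = 842.8 kN → 632 kN.
Block shear governs: 632 kN.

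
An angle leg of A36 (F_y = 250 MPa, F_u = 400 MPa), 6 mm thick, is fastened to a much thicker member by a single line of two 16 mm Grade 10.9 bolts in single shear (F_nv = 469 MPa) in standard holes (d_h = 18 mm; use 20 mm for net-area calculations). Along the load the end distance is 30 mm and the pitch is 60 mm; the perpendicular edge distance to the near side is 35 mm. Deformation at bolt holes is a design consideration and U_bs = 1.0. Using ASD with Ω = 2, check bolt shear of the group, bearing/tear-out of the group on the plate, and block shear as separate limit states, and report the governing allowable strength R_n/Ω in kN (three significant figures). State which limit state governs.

70.5 kN (block shear governs)

Bolt shear: A_b = π·16²/4 = 201.1 mm²; R_n = 469 × 201.1 × 2 × 1 / 1000 = 188.6 kN → 188.6 / 2 = 94.3 kN.
Bearing: edge l_c = 21, r_n = 60.48 kN; interior l_c = 42, r_n = 92.16 kN; R_n = 60.48 + 1·92.16 = 152.6 kN → 76.3 kN.
Block shear: A_gv = 540, A_nv = 360, A_nt = 150 mm²; R_n = min(0.6F_uA_nv, 0.6F_yA_gv) + U_bs·F_u·A_nt = 141 kN → 70.5 kN.
Block shear governs: 70.5 kN.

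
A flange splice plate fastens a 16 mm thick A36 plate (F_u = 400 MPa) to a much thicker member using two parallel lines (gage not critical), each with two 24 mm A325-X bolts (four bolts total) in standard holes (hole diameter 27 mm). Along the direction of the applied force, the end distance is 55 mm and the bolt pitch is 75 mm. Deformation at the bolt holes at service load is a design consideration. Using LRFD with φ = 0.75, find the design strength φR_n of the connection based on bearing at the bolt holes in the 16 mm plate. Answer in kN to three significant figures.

1030 kN

Per bolt r_n = 1.2 l_c t F_u ≤ 2.4 d t F_u; upper limit = 2.4 × 24 × 16 × 400 / 1000 = 368.6 kN.
Edge bolt: l_c = 55 − 27/2 = 41.5 mm → 1.2 × 41.5 × 16 × 400 / 1000 = 318.7 → r_n = 318.7 kN.
Interior bolts: l_c = 75 − 27 = 48 mm → 1.2 × 48 × 16 × 400 / 1000 = 368.6 → r_n = 368.6 kN.
R_n = 2 × 318.7 + 2 × 368.6 = 1375 kN.
Design strength φR_n = 0.75 × 1375 = 1030 kN.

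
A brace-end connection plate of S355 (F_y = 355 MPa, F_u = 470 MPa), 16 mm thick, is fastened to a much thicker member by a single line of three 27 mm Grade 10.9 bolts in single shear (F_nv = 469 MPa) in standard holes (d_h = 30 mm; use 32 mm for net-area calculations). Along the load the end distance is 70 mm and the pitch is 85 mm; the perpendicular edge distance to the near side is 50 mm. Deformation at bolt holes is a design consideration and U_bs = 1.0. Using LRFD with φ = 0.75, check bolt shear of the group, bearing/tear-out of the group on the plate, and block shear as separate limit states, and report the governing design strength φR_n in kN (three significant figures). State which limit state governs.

604 kN (bolt shear governs)

Bolt shear: A_b = π·27²/4 = 572.6 mm²; R_n = 469 × 572.6 × 3 × 1 / 1000 = 805.6 kN → 0.75 × 805.6 = 604 kN.
Bearing: edge l_c = 55, r_n = 487.3 kN; interior l_c = 55, r_n = 487.3 kN; R_n = 487.3 + 2·487.3 = 1462 kN → 1100 kN.
Block shear: A_gv = 3840, A_nv = 2560, A_nt = 544 mm²; R_n = min(0.6F_uA_nv, 0.6F_yA_gv) + U_bs·F_u·A_nt = 977.6 kN → 733 kN.
Bolt shear governs: 604 kN.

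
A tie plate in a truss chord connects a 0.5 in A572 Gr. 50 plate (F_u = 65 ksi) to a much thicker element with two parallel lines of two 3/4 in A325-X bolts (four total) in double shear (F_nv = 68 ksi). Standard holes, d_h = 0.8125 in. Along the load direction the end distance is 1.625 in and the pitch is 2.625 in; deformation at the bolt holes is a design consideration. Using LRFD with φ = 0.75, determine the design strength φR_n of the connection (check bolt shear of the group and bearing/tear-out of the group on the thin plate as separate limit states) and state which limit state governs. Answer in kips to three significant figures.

159 kips (bearing governs)

Bolt shear: A_b = π·0.75²/4 = 0.4418 in²; R_n = 68 × 0.4418 × 4 × 2 = 240.3 kips → 0.75 × 240.3 = 180 kips.
Bearing (1.2 l_c t F_u ≤ 2.4 d t F_u): upper limit = 2.4·0.75·0.5·65 = 58.5 kips.
  Edge l_c = 1.625 − 0.8125/2 = 1.219 → r_n = 47.53 kips; interior l_c = 2.625 − 0.8125 = 1.812 → r_n = 58.5 kips.
  R_n,bearing = 2·47.53 + 2·58.5 = 212.1 kips → 0.75 × 212.1 = 159 kips.
Bearing governs: 159 kips.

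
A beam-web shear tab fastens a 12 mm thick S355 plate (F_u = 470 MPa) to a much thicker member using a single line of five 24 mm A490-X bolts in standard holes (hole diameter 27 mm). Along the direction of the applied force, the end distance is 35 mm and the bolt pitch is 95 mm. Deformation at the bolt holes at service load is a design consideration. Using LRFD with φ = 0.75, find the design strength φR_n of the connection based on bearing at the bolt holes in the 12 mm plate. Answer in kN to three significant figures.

Per bolt r_n = 1.2 l_c t F_u ≤ 2.4 d t F_u; upper limit = 2.4 × 24 × 12 × 470 / 1000 = 324.9 kN.
Edge bolt: l_c = 35 − 27/2 = 21.5 mm → 1.2 × 21.5 × 12 × 470 / 1000 = 145.5 → r_n = 145.5 kN.
Interior bolts: l_c = 95 − 27 = 68 mm → 1.2 × 68 × 12 × 470 / 1000 = 460.2 → r_n = 324.9 kN.
R_n = 1 × 145.5 + 4 × 324.9 = 1445 kN.
Design strength φR_n = 0.75 × 1445 = 1080 kN.

1080 kN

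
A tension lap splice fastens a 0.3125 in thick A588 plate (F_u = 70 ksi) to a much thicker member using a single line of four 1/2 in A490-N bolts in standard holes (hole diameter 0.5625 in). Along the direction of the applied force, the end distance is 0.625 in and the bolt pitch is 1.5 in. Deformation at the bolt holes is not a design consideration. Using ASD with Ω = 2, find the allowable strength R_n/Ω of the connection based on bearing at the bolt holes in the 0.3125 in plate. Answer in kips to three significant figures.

Per bolt r_n = 1.5 l_c t F_u ≤ 3.0 d t F_u; upper limit = 3.0 × 0.5 × 0.3125 × 70 = 32.81 kips.
Edge bolt: l_c = 0.625 − 0.5625/2 = 0.3438 in → 1.5 × 0.3438 × 0.3125 × 70 = 11.28 → r_n = 11.28 kips.
Interior bolts: l_c = 1.5 − 0.5625 = 0.9375 in → 1.5 × 0.9375 × 0.3125 × 70 = 30.76 → r_n = 30.76 kips.
R_n = 1 × 11.28 + 3 × 30.76 = 103.6 kips.
Allowable strength R_n/Ω = 103.6 / 2 = 51.8 kips.

51.8 kips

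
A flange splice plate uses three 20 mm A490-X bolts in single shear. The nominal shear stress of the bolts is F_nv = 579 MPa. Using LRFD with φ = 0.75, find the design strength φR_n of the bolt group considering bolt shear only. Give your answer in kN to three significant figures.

A_b = π × 20² / 4 = 314.2 mm².
R_n = F_nv · A_b · n · n_s = 579 × 314.2 × 3 × 1 / 1000 = 545.7 kN.
Design strength φR_n = 0.75 × 545.7 = 409 kN.

409 kN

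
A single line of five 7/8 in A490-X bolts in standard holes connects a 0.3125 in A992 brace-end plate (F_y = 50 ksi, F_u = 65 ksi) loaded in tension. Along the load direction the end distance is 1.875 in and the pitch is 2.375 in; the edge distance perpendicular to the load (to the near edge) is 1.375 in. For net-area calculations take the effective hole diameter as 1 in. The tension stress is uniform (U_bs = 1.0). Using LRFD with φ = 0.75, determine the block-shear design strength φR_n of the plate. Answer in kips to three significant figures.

76.2 kips

Shear plane L_v = 1.875 + 4·2.375 = 11.38 in; A_gv = 11.38 × 0.3125 = 3.555 in².
A_nv = (11.38 − 4.5·1) × 0.3125 = 2.148 in².
A_nt = (1.375 − 0.5·1) × 0.3125 = 0.2734 in².
0.6 F_u A_nv = 83.79 kips; 0.6 F_y A_gv = 106.6 kips → shear rupture governs the shear term.
R_n = 83.79 + 1.0 × 65 × 0.2734 = 101.6 kips.
Design strength φR_n = 0.75 × 101.6 = 76.2 kips.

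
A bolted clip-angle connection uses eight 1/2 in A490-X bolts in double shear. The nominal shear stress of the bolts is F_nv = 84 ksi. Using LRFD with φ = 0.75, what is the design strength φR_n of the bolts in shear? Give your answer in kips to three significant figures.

A_b = π × 0.5² / 4 = 0.1963 in².
R_n = F_nv · A_b · n · n_s = 84 × 0.1963 × 8 × 2 = 263.9 kips.
Design strength φR_n = 0.75 × 263.9 = 198 kips.

198 kips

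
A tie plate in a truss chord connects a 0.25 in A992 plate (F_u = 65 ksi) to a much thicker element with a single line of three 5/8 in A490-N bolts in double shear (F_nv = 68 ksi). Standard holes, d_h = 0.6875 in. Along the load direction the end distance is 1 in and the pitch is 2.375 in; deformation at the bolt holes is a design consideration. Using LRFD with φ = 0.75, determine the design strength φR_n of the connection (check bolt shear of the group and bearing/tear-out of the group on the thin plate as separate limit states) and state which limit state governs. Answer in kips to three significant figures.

Bolt shear: A_b = π·0.625²/4 = 0.3068 in²; R_n = 68 × 0.3068 × 3 × 2 = 125.2 kips → 0.75 × 125.2 = 93.9 kips.
Bearing (1.2 l_c t F_u ≤ 2.4 d t F_u): upper limit = 2.4·0.625·0.25·65 = 24.38 kips.
  Edge l_c = 1 − 0.6875/2 = 0.6562 → r_n = 12.8 kips; interior l_c = 2.375 − 0.6875 = 1.688 → r_n = 24.38 kips.
  R_n,bearing = 1·12.8 + 2·24.38 = 61.55 kips → 0.75 × 61.55 = 46.2 kips.
Bearing governs: 46.2 kips.

46.2 kips (bearing governs)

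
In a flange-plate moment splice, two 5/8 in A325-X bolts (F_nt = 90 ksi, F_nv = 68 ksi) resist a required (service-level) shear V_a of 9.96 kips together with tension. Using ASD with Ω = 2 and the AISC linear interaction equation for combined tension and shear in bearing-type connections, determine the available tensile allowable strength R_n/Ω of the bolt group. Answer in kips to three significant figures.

22.7 kips

A_b = π·0.625²/4 = 0.3068 in²; f_rv = 9.96 / (2 × 0.3068) = 16.23 ksi.
F'_nt = 1.3 F_nt − (Ω F_nt / F_nv) f_rv = 1.3·90 − (2·90/68)·16.23 = 74.03 ksi, capped at F_nt → F'_nt = 74.03 ksi.
R_n = F'_nt · A_b · n = 74.03 × 0.3068 × 2 = 45.43 kips.
Allowable strength R_n/Ω = 45.43 / 2 = 22.7 kips.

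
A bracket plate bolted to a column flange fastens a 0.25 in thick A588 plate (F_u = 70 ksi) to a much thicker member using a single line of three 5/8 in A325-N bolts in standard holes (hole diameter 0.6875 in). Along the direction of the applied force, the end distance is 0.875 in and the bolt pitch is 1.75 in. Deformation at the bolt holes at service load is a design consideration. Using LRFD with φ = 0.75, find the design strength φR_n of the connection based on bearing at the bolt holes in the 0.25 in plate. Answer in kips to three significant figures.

41.8 kips

Per bolt r_n = 1.2 l_c t F_u ≤ 2.4 d t F_u; upper limit = 2.4 × 0.625 × 0.25 × 70 = 26.25 kips.
Edge bolt: l_c = 0.875 − 0.6875/2 = 0.5312 in → 1.2 × 0.5312 × 0.25 × 70 = 11.16 → r_n = 11.16 kips.
Interior bolts: l_c = 1.75 − 0.6875 = 1.062 in → 1.2 × 1.062 × 0.25 × 70 = 22.31 → r_n = 22.31 kips.
R_n = 1 × 11.16 + 2 × 22.31 = 55.78 kips.
Design strength φR_n = 0.75 × 55.78 = 41.8 kips.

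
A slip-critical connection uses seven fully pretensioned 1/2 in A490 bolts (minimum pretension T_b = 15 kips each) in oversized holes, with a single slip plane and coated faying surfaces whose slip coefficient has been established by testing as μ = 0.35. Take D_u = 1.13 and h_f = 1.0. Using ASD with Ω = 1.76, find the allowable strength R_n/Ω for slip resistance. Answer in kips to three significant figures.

23.6 kips

R_n = μ · D_u · h_f · T_b · n_s · n_b = 0.35 × 1.13 × 1.0 × 15 × 1 × 7 = 41.53 kips.
Allowable strength R_n/Ω = 41.53 / 1.76 = 23.6 kips.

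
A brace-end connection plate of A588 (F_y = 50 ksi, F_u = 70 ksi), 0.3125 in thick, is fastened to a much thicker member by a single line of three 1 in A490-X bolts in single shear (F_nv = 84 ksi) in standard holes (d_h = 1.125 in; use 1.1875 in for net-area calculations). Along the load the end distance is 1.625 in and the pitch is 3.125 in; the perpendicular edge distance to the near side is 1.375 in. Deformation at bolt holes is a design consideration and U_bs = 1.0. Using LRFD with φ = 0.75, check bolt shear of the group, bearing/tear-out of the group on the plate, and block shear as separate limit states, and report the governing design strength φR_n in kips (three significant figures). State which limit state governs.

Bolt shear: A_b = π·1²/4 = 0.7854 in²; R_n = 84 × 0.7854 × 3 × 1 = 197.9 kips → 0.75 × 197.9 = 148 kips.
Bearing: edge l_c = 1.062, r_n = 27.89 kips; interior l_c = 2, r_n = 52.5 kips; R_n = 27.89 + 2·52.5 = 132.9 kips → 99.7 kips.
Block shear: A_gv = 2.461, A_nv = 1.533, A_nt = 0.2441 in²; R_n = min(0.6F_uA_nv, 0.6F_yA_gv) + U_bs·F_u·A_nt = 81.48 kips → 61.1 kips.
Block shear governs: 61.1 kips.

61.1 kips (block shear governs)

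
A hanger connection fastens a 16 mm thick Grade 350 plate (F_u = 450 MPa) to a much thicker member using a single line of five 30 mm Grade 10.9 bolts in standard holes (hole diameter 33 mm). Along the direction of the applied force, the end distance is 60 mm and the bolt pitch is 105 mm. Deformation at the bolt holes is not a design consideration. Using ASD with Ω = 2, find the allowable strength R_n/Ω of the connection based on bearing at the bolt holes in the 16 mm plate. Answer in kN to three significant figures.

Per bolt r_n = 1.5 l_c t F_u ≤ 3.0 d t F_u; upper limit = 3.0 × 30 × 16 × 450 / 1000 = 648 kN.
Edge bolt: l_c = 60 − 33/2 = 43.5 mm → 1.5 × 43.5 × 16 × 450 / 1000 = 469.8 → r_n = 469.8 kN.
Interior bolts: l_c = 105 − 33 = 72 mm → 1.5 × 72 × 16 × 450 / 1000 = 777.6 → r_n = 648 kN.
R_n = 1 × 469.8 + 4 × 648 = 3062 kN.
Allowable strength R_n/Ω = 3062 / 2 = 1530 kN.

1530 kN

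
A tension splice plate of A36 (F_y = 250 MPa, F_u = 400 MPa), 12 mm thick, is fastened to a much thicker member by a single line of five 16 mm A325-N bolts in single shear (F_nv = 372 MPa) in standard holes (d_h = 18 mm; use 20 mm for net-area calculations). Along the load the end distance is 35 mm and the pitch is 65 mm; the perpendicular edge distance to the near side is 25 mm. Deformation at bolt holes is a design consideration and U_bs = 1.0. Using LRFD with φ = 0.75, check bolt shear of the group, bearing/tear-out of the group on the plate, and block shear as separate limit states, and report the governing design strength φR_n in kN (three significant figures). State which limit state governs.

Bolt shear: A_b = π·16²/4 = 201.1 mm²; R_n = 372 × 201.1 × 5 × 1 / 1000 = 374 kN → 0.75 × 374 = 280 kN.
Bearing: edge l_c = 26, r_n = 149.8 kN; interior l_c = 47, r_n = 184.3 kN; R_n = 149.8 + 4·184.3 = 887 kN → 665 kN.
Block shear: A_gv = 3540, A_nv = 2460, A_nt = 180 mm²; R_n = min(0.6F_uA_nv, 0.6F_yA_gv) + U_bs·F_u·A_nt = 603 kN → 452 kN.
Bolt shear governs: 280 kN.

280 kN (bolt shear governs)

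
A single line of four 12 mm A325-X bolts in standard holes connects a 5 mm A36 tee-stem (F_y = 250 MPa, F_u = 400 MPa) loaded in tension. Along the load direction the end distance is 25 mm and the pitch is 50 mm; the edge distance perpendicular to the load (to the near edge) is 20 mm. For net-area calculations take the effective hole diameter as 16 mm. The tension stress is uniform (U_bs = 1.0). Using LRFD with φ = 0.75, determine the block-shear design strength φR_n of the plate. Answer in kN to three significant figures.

Shear plane L_v = 25 + 3·50 = 175 mm; A_gv = 175 × 5 = 875 mm².
A_nv = (175 − 3.5·16) × 5 = 595 mm².
A_nt = (20 − 0.5·16) × 5 = 60 mm².
0.6 F_u A_nv = 142.8 kN; 0.6 F_y A_gv = 131.2 kN → shear yielding governs the shear term.
R_n = 131.2 + 1.0 × 400 × 60 / 1000 = 155.2 kN.
Design strength φR_n = 0.75 × 155.2 = 116 kN.

116 kN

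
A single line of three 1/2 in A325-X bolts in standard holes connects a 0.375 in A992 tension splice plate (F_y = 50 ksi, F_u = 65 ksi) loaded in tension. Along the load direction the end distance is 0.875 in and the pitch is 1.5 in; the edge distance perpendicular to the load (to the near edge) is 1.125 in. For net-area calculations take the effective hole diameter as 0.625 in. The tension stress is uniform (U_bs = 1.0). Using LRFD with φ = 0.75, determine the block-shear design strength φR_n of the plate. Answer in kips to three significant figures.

40.2 kips

Shear plane L_v = 0.875 + 2·1.5 = 3.875 in; A_gv = 3.875 × 0.375 = 1.453 in².
A_nv = (3.875 − 2.5·0.625) × 0.375 = 0.8672 in².
A_nt = (1.125 − 0.5·0.625) × 0.375 = 0.3047 in².
0.6 F_u A_nv = 33.82 kips; 0.6 F_y A_gv = 43.59 kips → shear rupture governs the shear term.
R_n = 33.82 + 1.0 × 65 × 0.3047 = 53.62 kips.
Design strength φR_n = 0.75 × 53.62 = 40.2 kips.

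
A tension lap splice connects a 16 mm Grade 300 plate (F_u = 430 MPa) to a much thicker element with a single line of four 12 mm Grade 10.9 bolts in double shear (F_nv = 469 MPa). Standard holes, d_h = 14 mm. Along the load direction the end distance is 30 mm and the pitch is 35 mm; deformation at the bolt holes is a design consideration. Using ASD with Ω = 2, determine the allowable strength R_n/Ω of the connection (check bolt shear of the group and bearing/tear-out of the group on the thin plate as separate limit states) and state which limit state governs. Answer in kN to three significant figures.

212 kN (bolt shear governs)

Bolt shear: A_b = π·12²/4 = 113.1 mm²; R_n = 469 × 113.1 × 4 × 2 / 1000 = 424.3 kN → 424.3 / 2 = 212 kN.
Bearing (1.2 l_c t F_u ≤ 2.4 d t F_u): upper limit = 2.4·12·16·430 / 1000 = 198.1 kN.
  Edge l_c = 30 − 14/2 = 23 → r_n = 189.9 kN; interior l_c = 35 − 14 = 21 → r_n = 173.4 kN.
  R_n,bearing = 1·189.9 + 3·173.4 = 710 kN → 710 / 2 = 355 kN.
Bolt shear governs: 212 kN.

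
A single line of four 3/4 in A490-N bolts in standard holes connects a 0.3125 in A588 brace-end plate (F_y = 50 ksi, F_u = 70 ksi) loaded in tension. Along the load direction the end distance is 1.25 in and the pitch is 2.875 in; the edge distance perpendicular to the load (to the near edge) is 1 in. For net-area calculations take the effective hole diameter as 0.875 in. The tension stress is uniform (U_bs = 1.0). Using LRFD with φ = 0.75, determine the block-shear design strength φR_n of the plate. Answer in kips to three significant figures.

Shear plane L_v = 1.25 + 3·2.875 = 9.875 in; A_gv = 9.875 × 0.3125 = 3.086 in².
A_nv = (9.875 − 3.5·0.875) × 0.3125 = 2.129 in².
A_nt = (1 − 0.5·0.875) × 0.3125 = 0.1758 in².
0.6 F_u A_nv = 89.41 kips; 0.6 F_y A_gv = 92.58 kips → shear rupture governs the shear term.
R_n = 89.41 + 1.0 × 70 × 0.1758 = 101.7 kips.
Design strength φR_n = 0.75 × 101.7 = 76.3 kips.

76.3 kips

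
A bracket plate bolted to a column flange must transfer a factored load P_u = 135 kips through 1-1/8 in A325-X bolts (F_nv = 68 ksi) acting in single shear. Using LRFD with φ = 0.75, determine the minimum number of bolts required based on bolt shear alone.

A_b = π·1.125²/4 = 0.994 in².
Per-bolt design strength φR_n = 0.75 × 68 × 0.994 × 1 = 50.69 kips.
n ≥ 135 / 50.69 = 2.663 → use 3 bolts.

3 bolts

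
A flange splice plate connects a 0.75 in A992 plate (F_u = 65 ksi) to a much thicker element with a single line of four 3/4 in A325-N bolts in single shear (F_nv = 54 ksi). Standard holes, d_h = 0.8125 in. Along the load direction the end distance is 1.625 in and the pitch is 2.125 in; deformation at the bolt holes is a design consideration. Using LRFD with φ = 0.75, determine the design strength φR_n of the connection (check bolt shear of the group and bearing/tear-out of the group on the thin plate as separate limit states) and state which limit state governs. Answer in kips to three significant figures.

Bolt shear: A_b = π·0.75²/4 = 0.4418 in²; R_n = 54 × 0.4418 × 4 × 1 = 95.43 kips → 0.75 × 95.43 = 71.6 kips.
Bearing (1.2 l_c t F_u ≤ 2.4 d t F_u): upper limit = 2.4·0.75·0.75·65 = 87.75 kips.
  Edge l_c = 1.625 − 0.8125/2 = 1.219 → r_n = 71.3 kips; interior l_c = 2.125 − 0.8125 = 1.312 → r_n = 76.78 kips.
  R_n,bearing = 1·71.3 + 3·76.78 = 301.6 kips → 0.75 × 301.6 = 226 kips.
Bolt shear governs: 71.6 kips.

71.6 kips (bolt shear governs)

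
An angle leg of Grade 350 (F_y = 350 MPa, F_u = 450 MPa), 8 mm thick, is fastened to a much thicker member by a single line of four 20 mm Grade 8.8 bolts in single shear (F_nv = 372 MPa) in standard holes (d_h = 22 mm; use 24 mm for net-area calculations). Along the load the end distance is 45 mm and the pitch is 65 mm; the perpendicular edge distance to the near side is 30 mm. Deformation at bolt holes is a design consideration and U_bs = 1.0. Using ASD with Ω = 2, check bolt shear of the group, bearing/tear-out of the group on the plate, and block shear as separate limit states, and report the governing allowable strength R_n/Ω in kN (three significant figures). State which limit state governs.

201 kN (block shear governs)

Bolt shear: A_b = π·20²/4 = 314.2 mm²; R_n = 372 × 314.2 × 4 × 1 / 1000 = 467.5 kN → 467.5 / 2 = 234 kN.
Bearing: edge l_c = 34, r_n = 146.9 kN; interior l_c = 43, r_n = 172.8 kN; R_n = 146.9 + 3·172.8 = 665.3 kN → 333 kN.
Block shear: A_gv = 1920, A_nv = 1248, A_nt = 144 mm²; R_n = min(0.6F_uA_nv, 0.6F_yA_gv) + U_bs·F_u·A_nt = 401.8 kN → 201 kN.
Block shear governs: 201 kN.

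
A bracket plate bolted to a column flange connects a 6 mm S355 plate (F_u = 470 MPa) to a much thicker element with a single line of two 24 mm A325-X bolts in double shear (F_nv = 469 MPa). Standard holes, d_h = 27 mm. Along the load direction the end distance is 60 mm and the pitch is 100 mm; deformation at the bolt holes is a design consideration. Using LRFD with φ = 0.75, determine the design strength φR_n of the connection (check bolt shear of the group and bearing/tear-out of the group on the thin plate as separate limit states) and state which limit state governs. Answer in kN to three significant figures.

Bolt shear: A_b = π·24²/4 = 452.4 mm²; R_n = 469 × 452.4 × 2 × 2 / 1000 = 848.7 kN → 0.75 × 848.7 = 637 kN.
Bearing (1.2 l_c t F_u ≤ 2.4 d t F_u): upper limit = 2.4·24·6·470 / 1000 = 162.4 kN.
  Edge l_c = 60 − 27/2 = 46.5 → r_n = 157.4 kN; interior l_c = 100 − 27 = 73 → r_n = 162.4 kN.
  R_n,bearing = 1·157.4 + 1·162.4 = 319.8 kN → 0.75 × 319.8 = 240 kN.
Bearing governs: 240 kN.

240 kN (bearing governs)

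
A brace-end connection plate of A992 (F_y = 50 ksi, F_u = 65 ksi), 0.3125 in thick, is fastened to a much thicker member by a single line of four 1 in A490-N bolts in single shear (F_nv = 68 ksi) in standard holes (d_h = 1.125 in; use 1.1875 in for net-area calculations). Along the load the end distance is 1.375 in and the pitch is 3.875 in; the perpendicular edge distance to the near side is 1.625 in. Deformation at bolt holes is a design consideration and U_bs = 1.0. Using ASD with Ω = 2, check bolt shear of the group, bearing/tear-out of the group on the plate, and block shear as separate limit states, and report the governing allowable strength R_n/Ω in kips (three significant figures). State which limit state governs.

Bolt shear: A_b = π·1²/4 = 0.7854 in²; R_n = 68 × 0.7854 × 4 × 1 = 213.6 kips → 213.6 / 2 = 107 kips.
Bearing: edge l_c = 0.8125, r_n = 19.8 kips; interior l_c = 2.75, r_n = 48.75 kips; R_n = 19.8 + 3·48.75 = 166.1 kips → 83 kips.
Block shear: A_gv = 4.062, A_nv = 2.764, A_nt = 0.3223 in²; R_n = min(0.6F_uA_nv, 0.6F_yA_gv) + U_bs·F_u·A_nt = 128.7 kips → 64.4 kips.
Block shear governs: 64.4 kips.

64.4 kips (block shear governs)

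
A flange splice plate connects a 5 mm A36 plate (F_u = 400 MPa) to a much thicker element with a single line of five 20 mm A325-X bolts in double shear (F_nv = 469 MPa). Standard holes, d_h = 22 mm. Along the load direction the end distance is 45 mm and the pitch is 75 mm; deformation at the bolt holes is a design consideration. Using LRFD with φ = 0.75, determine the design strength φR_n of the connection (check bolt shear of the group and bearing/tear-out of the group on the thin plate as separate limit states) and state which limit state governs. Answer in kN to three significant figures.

349 kN (bearing governs)

Bolt shear: A_b = π·20²/4 = 314.2 mm²; R_n = 469 × 314.2 × 5 × 2 / 1000 = 1473 kN → 0.75 × 1473 = 1110 kN.
Bearing (1.2 l_c t F_u ≤ 2.4 d t F_u): upper limit = 2.4·20·5·400 / 1000 = 96 kN.
  Edge l_c = 45 − 22/2 = 34 → r_n = 81.6 kN; interior l_c = 75 − 22 = 53 → r_n = 96 kN.
  R_n,bearing = 1·81.6 + 4·96 = 465.6 kN → 0.75 × 465.6 = 349 kN.
Bearing governs: 349 kN.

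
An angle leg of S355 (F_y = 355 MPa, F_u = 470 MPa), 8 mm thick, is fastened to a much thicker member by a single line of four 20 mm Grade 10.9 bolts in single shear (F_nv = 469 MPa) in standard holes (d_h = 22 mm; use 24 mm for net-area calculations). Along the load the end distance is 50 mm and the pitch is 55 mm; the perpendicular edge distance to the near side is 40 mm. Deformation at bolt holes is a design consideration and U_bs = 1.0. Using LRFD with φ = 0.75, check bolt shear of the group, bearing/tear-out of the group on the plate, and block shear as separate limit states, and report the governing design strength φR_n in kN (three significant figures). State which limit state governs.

301 kN (block shear governs)

Bolt shear: A_b = π·20²/4 = 314.2 mm²; R_n = 469 × 314.2 × 4 × 1 / 1000 = 589.4 kN → 0.75 × 589.4 = 442 kN.
Bearing: edge l_c = 39, r_n = 176 kN; interior l_c = 33, r_n = 148.9 kN; R_n = 176 + 3·148.9 = 622.7 kN → 467 kN.
Block shear: A_gv = 1720, A_nv = 1048, A_nt = 224 mm²; R_n = min(0.6F_uA_nv, 0.6F_yA_gv) + U_bs·F_u·A_nt = 400.8 kN → 301 kN.
Block shear governs: 301 kN.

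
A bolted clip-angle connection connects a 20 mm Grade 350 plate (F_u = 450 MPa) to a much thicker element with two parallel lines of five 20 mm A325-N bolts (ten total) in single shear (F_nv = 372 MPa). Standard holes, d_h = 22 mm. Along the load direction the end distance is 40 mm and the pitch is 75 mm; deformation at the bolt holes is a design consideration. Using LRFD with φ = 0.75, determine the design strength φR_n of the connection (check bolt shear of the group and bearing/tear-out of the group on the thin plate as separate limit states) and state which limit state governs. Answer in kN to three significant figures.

877 kN (bolt shear governs)

Bolt shear: A_b = π·20²/4 = 314.2 mm²; R_n = 372 × 314.2 × 10 × 1 / 1000 = 1169 kN → 0.75 × 1169 = 877 kN.
Bearing (1.2 l_c t F_u ≤ 2.4 d t F_u): upper limit = 2.4·20·20·450 / 1000 = 432 kN.
  Edge l_c = 40 − 22/2 = 29 → r_n = 313.2 kN; interior l_c = 75 − 22 = 53 → r_n = 432 kN.
  R_n,bearing = 2·313.2 + 8·432 = 4082 kN → 0.75 × 4082 = 3060 kN.
Bolt shear governs: 877 kN.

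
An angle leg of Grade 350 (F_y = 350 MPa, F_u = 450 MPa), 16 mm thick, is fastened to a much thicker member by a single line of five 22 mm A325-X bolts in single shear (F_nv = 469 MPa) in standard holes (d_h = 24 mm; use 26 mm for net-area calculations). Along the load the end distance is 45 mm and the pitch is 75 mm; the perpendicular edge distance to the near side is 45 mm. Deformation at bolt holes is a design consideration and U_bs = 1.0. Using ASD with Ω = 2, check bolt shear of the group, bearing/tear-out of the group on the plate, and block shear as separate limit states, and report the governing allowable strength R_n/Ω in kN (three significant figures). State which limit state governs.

Bolt shear: A_b = π·22²/4 = 380.1 mm²; R_n = 469 × 380.1 × 5 × 1 / 1000 = 891.4 kN → 891.4 / 2 = 446 kN.
Bearing: edge l_c = 33, r_n = 285.1 kN; interior l_c = 51, r_n = 380.2 kN; R_n = 285.1 + 4·380.2 = 1806 kN → 903 kN.
Block shear: A_gv = 5520, A_nv = 3648, A_nt = 512 mm²; R_n = min(0.6F_uA_nv, 0.6F_yA_gv) + U_bs·F_u·A_nt = 1215 kN → 608 kN.
Bolt shear governs: 446 kN.

446 kN (bolt shear governs)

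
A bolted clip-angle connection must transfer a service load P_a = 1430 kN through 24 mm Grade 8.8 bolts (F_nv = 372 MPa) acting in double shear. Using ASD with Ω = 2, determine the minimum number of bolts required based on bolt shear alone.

9 bolts

A_b = π·24²/4 = 452.4 mm².
Per-bolt allowable strength R_n/Ω = 372 × 452.4 × 2 / 1000 / 2 = 168.3 kN.
n ≥ 1430 / 168.3 = 8.497 → use 9 bolts.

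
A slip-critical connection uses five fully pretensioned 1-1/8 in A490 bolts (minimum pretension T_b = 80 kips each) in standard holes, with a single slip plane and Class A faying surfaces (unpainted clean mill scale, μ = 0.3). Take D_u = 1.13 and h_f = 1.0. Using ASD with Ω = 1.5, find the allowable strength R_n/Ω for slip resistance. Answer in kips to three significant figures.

90.4 kips

R_n = μ · D_u · h_f · T_b · n_s · n_b = 0.3 × 1.13 × 1.0 × 80 × 1 × 5 = 135.6 kips.
Allowable strength R_n/Ω = 135.6 / 1.5 = 90.4 kips.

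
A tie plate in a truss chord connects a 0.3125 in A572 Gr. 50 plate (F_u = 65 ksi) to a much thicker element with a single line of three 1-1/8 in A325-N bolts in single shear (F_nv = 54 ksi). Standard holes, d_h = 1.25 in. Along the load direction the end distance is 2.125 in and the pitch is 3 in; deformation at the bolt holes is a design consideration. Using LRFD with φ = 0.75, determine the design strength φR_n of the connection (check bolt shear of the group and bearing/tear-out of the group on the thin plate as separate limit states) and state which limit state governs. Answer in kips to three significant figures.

91.4 kips (bearing governs)

Bolt shear: A_b = π·1.125²/4 = 0.994 in²; R_n = 54 × 0.994 × 3 × 1 = 161 kips → 0.75 × 161 = 121 kips.
Bearing (1.2 l_c t F_u ≤ 2.4 d t F_u): upper limit = 2.4·1.125·0.3125·65 = 54.84 kips.
  Edge l_c = 2.125 − 1.25/2 = 1.5 → r_n = 36.56 kips; interior l_c = 3 − 1.25 = 1.75 → r_n = 42.66 kips.
  R_n,bearing = 1·36.56 + 2·42.66 = 121.9 kips → 0.75 × 121.9 = 91.4 kips.
Bearing governs: 91.4 kips.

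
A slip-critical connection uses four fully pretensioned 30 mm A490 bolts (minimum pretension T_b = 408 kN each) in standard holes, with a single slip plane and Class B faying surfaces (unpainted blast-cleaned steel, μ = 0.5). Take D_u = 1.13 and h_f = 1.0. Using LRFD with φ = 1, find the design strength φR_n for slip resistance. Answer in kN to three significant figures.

R_n = μ · D_u · h_f · T_b · n_s · n_b = 0.5 × 1.13 × 1.0 × 408 × 1 × 4 = 922.1 kN.
Design strength φR_n = 1 × 922.1 = 922 kN.

922 kN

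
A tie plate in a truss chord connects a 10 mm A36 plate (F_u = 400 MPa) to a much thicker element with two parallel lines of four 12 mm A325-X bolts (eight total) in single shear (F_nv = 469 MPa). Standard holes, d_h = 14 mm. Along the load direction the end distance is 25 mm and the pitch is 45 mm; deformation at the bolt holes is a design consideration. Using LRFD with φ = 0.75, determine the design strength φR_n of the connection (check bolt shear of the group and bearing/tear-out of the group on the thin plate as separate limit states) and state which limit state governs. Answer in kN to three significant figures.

Bolt shear: A_b = π·12²/4 = 113.1 mm²; R_n = 469 × 113.1 × 8 × 1 / 1000 = 424.3 kN → 0.75 × 424.3 = 318 kN.
Bearing (1.2 l_c t F_u ≤ 2.4 d t F_u): upper limit = 2.4·12·10·400 / 1000 = 115.2 kN.
  Edge l_c = 25 − 14/2 = 18 → r_n = 86.4 kN; interior l_c = 45 − 14 = 31 → r_n = 115.2 kN.
  R_n,bearing = 2·86.4 + 6·115.2 = 864 kN → 0.75 × 864 = 648 kN.
Bolt shear governs: 318 kN.

318 kN (bolt shear governs)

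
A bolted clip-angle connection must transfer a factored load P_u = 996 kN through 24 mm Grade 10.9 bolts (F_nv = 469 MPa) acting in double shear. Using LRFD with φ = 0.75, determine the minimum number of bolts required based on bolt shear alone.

A_b = π·24²/4 = 452.4 mm².
Per-bolt design strength φR_n = 0.75 × 469 × 452.4 × 2 / 1000 = 318.3 kN.
n ≥ 996 / 318.3 = 3.13 → use 4 bolts.

4 bolts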